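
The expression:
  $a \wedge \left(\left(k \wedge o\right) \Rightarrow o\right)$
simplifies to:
$a$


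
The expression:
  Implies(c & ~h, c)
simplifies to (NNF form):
True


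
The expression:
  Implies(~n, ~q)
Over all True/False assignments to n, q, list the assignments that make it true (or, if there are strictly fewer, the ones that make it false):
is false only for:
  n=False, q=True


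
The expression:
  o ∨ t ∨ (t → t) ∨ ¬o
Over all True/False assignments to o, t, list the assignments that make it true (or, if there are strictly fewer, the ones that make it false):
is always true.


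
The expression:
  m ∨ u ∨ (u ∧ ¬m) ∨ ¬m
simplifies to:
True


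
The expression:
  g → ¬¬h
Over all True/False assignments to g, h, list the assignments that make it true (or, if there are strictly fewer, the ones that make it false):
is false only for:
  g=True, h=False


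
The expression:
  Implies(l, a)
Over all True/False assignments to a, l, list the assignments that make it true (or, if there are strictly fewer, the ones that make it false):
is false only for:
  a=False, l=True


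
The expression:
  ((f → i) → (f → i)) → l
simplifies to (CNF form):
l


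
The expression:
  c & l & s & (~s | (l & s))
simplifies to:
c & l & s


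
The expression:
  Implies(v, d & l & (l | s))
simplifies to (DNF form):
~v | (d & l)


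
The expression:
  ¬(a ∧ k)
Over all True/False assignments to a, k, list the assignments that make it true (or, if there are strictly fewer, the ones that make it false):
is false only for:
  a=True, k=True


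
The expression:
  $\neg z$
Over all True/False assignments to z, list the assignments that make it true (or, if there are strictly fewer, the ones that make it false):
is true only for:
  z=False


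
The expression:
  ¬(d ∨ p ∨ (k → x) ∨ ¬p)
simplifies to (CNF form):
False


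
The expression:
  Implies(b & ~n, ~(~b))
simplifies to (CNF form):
True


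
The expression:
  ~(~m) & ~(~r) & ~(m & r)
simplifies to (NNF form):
False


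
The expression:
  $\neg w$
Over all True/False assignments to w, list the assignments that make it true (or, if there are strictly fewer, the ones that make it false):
is true only for:
  w=False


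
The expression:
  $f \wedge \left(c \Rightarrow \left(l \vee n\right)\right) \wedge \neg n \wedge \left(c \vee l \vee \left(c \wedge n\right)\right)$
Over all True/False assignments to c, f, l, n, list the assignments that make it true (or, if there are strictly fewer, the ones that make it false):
is true only for:
  c=False, f=True, l=True, n=False;
  c=True, f=True, l=True, n=False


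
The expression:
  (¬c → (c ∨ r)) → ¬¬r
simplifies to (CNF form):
r ∨ ¬c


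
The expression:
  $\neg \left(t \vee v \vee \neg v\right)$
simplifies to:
$\text{False}$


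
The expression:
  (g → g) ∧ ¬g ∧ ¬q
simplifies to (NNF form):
¬g ∧ ¬q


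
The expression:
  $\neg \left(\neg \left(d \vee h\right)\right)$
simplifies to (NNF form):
$d \vee h$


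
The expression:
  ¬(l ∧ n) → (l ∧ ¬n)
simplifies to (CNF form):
l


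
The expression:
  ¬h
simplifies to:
¬h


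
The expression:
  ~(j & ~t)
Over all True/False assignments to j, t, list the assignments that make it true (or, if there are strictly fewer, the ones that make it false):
is false only for:
  j=True, t=False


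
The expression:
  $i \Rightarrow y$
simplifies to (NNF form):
$y \vee \neg i$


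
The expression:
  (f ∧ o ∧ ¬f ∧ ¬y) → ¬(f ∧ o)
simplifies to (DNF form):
True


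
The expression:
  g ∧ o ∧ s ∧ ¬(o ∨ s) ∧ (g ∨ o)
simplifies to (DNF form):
False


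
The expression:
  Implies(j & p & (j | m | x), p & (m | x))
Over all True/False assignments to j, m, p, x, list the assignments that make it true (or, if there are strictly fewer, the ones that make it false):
is false only for:
  j=True, m=False, p=True, x=False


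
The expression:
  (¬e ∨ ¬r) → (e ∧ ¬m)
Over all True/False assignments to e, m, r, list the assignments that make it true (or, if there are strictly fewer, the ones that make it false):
is true only for:
  e=True, m=False, r=False;
  e=True, m=False, r=True;
  e=True, m=True, r=True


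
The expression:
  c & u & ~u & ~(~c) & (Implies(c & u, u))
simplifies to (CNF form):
False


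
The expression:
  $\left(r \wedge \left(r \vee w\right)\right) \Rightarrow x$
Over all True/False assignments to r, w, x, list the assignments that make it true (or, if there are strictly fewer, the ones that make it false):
is false only for:
  r=True, w=False, x=False;
  r=True, w=True, x=False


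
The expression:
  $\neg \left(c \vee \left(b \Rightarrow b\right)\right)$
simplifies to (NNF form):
$\text{False}$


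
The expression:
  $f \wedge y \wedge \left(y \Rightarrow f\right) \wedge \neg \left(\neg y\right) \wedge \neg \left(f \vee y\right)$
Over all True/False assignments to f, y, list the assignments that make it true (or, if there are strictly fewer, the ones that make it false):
is never true.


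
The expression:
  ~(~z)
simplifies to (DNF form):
z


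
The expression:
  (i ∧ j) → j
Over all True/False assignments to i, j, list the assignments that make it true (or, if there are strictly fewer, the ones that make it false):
is always true.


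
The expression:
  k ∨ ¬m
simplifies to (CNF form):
k ∨ ¬m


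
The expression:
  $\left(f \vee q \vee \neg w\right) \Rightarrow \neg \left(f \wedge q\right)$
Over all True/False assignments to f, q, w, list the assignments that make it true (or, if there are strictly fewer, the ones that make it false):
is false only for:
  f=True, q=True, w=False;
  f=True, q=True, w=True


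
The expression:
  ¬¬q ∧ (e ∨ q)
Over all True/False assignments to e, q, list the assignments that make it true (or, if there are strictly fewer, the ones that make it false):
is true only for:
  e=False, q=True;
  e=True, q=True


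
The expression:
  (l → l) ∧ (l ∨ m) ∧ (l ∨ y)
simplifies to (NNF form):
l ∨ (m ∧ y)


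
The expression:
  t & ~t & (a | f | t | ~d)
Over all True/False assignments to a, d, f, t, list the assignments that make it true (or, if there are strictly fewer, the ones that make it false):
is never true.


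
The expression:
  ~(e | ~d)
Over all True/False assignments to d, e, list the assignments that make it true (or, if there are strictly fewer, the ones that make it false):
is true only for:
  d=True, e=False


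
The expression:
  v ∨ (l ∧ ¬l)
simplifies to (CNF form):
v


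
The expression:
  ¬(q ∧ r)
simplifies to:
¬q ∨ ¬r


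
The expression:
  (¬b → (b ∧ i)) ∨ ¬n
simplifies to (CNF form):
b ∨ ¬n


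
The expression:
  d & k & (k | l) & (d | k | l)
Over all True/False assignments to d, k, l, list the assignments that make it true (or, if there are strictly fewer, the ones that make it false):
is true only for:
  d=True, k=True, l=False;
  d=True, k=True, l=True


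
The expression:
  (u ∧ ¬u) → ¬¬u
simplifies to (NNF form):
True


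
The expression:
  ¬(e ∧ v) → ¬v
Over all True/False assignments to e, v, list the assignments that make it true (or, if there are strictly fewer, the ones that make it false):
is false only for:
  e=False, v=True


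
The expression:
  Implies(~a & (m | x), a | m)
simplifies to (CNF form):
a | m | ~x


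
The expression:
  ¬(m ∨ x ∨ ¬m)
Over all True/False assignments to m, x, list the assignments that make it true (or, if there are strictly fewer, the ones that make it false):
is never true.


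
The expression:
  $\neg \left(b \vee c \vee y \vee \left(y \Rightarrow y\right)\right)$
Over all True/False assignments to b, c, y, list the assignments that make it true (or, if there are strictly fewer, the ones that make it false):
is never true.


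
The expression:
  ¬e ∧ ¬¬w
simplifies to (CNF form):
w ∧ ¬e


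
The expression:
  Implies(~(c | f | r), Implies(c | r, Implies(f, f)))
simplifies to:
True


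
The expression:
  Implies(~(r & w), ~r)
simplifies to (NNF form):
w | ~r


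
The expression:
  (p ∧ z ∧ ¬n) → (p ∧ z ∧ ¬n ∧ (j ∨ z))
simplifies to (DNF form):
True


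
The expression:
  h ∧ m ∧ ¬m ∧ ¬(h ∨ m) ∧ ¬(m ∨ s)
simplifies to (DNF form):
False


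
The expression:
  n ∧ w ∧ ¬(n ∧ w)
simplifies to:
False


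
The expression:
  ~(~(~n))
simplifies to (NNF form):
~n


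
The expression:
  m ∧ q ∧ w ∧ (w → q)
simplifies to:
m ∧ q ∧ w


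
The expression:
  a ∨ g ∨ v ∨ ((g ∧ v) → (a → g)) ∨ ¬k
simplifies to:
True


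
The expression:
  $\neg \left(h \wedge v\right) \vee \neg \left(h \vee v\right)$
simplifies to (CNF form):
$\neg h \vee \neg v$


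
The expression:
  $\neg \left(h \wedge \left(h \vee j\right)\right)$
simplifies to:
$\neg h$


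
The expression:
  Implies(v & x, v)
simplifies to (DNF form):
True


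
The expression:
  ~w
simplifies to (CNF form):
~w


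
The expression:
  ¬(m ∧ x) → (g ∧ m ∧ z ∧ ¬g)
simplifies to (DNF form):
m ∧ x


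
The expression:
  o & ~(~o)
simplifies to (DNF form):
o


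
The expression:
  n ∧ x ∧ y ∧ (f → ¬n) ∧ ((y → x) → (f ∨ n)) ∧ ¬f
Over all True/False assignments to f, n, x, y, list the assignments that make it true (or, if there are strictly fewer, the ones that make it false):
is true only for:
  f=False, n=True, x=True, y=True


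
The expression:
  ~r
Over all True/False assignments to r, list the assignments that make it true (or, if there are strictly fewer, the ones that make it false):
is true only for:
  r=False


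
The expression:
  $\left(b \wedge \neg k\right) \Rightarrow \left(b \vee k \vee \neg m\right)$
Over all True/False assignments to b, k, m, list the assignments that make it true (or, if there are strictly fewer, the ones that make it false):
is always true.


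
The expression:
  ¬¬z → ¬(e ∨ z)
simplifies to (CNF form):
¬z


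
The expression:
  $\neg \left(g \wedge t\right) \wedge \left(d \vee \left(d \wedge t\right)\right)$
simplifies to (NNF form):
$d \wedge \left(\neg g \vee \neg t\right)$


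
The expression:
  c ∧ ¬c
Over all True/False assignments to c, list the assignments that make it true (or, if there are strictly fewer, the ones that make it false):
is never true.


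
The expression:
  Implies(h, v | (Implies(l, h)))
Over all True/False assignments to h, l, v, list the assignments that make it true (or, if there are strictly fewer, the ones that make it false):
is always true.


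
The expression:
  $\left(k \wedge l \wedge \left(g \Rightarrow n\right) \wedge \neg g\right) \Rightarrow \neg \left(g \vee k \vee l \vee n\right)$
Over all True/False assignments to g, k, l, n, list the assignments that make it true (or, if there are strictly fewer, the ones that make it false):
is false only for:
  g=False, k=True, l=True, n=False;
  g=False, k=True, l=True, n=True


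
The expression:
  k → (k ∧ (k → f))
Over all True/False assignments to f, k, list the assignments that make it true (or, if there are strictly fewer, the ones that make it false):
is false only for:
  f=False, k=True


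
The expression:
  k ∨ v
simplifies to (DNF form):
k ∨ v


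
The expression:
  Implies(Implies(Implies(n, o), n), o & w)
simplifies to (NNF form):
~n | (o & w)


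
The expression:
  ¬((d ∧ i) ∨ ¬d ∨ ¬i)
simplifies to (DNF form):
False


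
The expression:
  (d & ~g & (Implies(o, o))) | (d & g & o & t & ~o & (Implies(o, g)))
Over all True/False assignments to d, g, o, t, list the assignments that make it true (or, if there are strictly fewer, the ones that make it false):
is true only for:
  d=True, g=False, o=False, t=False;
  d=True, g=False, o=False, t=True;
  d=True, g=False, o=True, t=False;
  d=True, g=False, o=True, t=True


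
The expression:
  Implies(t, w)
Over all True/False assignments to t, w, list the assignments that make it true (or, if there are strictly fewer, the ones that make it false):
is false only for:
  t=True, w=False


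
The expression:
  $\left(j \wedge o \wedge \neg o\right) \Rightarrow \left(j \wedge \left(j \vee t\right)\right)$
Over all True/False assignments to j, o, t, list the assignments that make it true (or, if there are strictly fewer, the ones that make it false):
is always true.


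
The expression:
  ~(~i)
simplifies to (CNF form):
i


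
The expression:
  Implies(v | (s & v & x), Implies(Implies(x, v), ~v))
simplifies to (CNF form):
~v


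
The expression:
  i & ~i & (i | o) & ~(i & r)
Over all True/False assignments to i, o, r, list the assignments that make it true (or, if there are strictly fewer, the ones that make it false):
is never true.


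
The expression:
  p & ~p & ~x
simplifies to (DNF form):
False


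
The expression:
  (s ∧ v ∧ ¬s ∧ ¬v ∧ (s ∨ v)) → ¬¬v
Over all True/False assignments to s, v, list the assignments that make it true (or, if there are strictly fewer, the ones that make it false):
is always true.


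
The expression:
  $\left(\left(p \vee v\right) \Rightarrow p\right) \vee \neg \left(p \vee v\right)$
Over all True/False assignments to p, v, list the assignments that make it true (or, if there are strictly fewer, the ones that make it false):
is false only for:
  p=False, v=True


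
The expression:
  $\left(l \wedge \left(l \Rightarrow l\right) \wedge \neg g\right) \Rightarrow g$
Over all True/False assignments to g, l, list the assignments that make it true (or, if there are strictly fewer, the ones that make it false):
is false only for:
  g=False, l=True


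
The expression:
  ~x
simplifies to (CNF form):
~x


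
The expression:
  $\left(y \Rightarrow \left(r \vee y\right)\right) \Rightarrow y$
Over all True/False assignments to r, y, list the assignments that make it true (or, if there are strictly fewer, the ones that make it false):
is true only for:
  r=False, y=True;
  r=True, y=True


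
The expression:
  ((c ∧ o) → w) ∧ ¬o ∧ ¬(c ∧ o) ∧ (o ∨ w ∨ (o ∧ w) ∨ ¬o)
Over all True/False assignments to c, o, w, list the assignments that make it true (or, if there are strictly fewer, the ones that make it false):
is true only for:
  c=False, o=False, w=False;
  c=False, o=False, w=True;
  c=True, o=False, w=False;
  c=True, o=False, w=True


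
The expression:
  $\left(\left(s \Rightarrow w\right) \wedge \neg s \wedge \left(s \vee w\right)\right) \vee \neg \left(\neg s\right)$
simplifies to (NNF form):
$s \vee w$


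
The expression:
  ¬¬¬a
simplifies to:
¬a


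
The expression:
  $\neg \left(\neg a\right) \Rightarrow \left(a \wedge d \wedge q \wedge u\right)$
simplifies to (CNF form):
$\left(d \vee \neg a\right) \wedge \left(q \vee \neg a\right) \wedge \left(u \vee \neg a\right)$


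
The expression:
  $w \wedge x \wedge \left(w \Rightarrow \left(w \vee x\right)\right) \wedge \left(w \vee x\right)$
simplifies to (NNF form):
$w \wedge x$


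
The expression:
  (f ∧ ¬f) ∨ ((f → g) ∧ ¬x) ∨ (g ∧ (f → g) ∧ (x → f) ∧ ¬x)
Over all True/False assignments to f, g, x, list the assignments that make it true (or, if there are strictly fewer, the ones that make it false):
is true only for:
  f=False, g=False, x=False;
  f=False, g=True, x=False;
  f=True, g=True, x=False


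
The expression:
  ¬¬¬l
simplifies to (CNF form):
¬l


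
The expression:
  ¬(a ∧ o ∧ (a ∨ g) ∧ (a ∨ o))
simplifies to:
¬a ∨ ¬o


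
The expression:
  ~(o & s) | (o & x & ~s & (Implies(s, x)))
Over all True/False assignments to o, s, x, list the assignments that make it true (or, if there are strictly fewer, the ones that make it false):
is false only for:
  o=True, s=True, x=False;
  o=True, s=True, x=True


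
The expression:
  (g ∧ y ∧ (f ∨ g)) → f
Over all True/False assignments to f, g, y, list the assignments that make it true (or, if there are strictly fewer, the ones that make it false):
is false only for:
  f=False, g=True, y=True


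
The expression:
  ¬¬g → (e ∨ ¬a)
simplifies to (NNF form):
e ∨ ¬a ∨ ¬g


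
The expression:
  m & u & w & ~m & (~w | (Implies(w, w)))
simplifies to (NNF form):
False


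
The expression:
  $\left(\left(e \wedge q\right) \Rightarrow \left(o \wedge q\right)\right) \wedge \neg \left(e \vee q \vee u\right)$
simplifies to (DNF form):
$\neg e \wedge \neg q \wedge \neg u$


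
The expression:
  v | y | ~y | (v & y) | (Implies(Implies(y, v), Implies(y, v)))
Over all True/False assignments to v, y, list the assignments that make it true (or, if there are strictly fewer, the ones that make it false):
is always true.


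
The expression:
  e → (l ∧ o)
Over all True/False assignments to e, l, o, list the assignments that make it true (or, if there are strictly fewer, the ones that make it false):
is false only for:
  e=True, l=False, o=False;
  e=True, l=False, o=True;
  e=True, l=True, o=False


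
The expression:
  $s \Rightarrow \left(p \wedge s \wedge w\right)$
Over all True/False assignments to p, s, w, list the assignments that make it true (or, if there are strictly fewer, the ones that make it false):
is false only for:
  p=False, s=True, w=False;
  p=False, s=True, w=True;
  p=True, s=True, w=False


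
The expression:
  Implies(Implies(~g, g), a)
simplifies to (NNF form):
a | ~g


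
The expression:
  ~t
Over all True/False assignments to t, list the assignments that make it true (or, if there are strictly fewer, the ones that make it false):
is true only for:
  t=False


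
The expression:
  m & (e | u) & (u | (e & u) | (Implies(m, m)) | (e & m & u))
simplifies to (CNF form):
m & (e | u)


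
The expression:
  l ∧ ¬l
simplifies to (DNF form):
False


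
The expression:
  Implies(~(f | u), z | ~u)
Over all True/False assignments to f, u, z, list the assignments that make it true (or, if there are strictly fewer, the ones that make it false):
is always true.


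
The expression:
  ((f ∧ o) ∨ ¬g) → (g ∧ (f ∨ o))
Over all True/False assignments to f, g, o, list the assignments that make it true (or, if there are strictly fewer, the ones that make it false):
is true only for:
  f=False, g=True, o=False;
  f=False, g=True, o=True;
  f=True, g=True, o=False;
  f=True, g=True, o=True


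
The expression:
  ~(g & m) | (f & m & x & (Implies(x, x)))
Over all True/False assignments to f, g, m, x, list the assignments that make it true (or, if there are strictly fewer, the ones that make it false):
is false only for:
  f=False, g=True, m=True, x=False;
  f=False, g=True, m=True, x=True;
  f=True, g=True, m=True, x=False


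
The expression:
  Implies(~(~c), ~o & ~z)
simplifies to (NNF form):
~c | (~o & ~z)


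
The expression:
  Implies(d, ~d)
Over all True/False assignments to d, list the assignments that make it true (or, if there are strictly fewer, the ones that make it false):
is true only for:
  d=False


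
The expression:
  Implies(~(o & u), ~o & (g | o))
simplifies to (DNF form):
(o & u) | (g & ~o)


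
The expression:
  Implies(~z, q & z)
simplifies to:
z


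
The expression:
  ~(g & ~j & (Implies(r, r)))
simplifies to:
j | ~g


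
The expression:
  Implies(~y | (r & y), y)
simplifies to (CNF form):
y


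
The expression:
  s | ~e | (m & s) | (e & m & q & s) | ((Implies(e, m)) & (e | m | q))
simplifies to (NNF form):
m | s | ~e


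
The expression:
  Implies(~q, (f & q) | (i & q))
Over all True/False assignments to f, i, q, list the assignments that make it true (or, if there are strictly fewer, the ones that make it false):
is true only for:
  f=False, i=False, q=True;
  f=False, i=True, q=True;
  f=True, i=False, q=True;
  f=True, i=True, q=True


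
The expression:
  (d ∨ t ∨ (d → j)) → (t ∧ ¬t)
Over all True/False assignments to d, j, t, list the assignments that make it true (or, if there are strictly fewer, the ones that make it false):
is never true.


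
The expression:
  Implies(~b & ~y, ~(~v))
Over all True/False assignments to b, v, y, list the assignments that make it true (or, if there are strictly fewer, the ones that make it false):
is false only for:
  b=False, v=False, y=False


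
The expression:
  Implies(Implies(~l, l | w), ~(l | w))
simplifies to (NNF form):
~l & ~w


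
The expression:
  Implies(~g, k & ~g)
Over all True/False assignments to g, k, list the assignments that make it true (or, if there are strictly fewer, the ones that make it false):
is false only for:
  g=False, k=False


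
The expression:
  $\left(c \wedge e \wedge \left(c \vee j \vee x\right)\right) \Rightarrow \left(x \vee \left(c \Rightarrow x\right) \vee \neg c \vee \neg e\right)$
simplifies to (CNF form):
$x \vee \neg c \vee \neg e$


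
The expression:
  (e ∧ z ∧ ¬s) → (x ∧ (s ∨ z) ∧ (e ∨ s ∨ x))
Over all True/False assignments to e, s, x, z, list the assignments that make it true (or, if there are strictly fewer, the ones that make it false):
is false only for:
  e=True, s=False, x=False, z=True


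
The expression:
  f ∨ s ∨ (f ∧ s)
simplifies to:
f ∨ s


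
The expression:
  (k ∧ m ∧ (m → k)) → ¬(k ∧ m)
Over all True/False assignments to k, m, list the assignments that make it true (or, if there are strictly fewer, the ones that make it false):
is false only for:
  k=True, m=True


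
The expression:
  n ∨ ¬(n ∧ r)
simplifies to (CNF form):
True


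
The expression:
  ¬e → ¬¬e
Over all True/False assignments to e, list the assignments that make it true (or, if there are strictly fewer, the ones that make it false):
is true only for:
  e=True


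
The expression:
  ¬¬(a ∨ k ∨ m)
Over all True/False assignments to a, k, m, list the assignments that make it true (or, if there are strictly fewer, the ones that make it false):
is false only for:
  a=False, k=False, m=False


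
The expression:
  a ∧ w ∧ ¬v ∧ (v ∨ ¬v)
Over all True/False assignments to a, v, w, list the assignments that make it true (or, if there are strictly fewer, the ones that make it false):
is true only for:
  a=True, v=False, w=True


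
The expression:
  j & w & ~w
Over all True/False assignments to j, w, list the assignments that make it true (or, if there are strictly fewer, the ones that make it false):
is never true.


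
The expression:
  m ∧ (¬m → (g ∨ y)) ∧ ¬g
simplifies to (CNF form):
m ∧ ¬g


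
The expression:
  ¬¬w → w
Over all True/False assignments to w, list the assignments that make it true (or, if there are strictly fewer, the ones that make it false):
is always true.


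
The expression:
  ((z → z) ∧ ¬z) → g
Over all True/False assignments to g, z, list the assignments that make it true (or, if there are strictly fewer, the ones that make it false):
is false only for:
  g=False, z=False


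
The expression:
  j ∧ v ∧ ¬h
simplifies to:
j ∧ v ∧ ¬h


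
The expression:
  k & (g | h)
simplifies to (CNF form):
k & (g | h)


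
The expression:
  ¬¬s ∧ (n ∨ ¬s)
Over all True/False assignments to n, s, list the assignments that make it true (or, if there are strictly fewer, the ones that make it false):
is true only for:
  n=True, s=True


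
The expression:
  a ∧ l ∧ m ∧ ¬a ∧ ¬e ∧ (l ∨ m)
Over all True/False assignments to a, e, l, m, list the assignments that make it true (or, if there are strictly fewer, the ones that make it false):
is never true.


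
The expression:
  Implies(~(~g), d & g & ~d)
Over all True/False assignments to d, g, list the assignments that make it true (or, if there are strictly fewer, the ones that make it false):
is true only for:
  d=False, g=False;
  d=True, g=False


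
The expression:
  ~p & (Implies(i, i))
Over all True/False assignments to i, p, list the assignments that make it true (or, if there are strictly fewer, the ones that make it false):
is true only for:
  i=False, p=False;
  i=True, p=False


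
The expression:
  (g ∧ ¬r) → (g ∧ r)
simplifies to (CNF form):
r ∨ ¬g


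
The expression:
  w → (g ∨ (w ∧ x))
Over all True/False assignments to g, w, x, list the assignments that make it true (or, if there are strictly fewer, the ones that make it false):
is false only for:
  g=False, w=True, x=False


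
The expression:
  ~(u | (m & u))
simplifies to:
~u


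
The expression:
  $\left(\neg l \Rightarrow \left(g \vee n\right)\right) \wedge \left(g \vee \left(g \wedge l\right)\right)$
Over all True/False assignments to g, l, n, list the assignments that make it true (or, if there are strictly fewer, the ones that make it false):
is true only for:
  g=True, l=False, n=False;
  g=True, l=False, n=True;
  g=True, l=True, n=False;
  g=True, l=True, n=True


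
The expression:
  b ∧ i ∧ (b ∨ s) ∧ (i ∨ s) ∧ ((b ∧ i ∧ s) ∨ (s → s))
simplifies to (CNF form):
b ∧ i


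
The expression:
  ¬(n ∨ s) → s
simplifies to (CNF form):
n ∨ s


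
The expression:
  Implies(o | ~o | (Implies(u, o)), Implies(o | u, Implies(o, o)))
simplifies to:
True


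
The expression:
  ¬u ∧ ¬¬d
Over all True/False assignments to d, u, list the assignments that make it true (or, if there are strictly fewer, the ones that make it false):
is true only for:
  d=True, u=False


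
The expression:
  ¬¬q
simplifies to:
q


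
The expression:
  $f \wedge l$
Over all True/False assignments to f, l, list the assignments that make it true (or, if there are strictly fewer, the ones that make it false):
is true only for:
  f=True, l=True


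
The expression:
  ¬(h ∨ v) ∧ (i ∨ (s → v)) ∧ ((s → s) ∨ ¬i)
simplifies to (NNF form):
¬h ∧ ¬v ∧ (i ∨ ¬s)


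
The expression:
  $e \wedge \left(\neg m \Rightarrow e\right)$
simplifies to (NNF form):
$e$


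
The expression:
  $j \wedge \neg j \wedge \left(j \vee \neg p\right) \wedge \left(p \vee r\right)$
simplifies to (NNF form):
$\text{False}$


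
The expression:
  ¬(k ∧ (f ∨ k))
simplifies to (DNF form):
¬k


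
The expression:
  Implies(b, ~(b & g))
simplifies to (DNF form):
~b | ~g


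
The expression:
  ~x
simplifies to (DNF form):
~x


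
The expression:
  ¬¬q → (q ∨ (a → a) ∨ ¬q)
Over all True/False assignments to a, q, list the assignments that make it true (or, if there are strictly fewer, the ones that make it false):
is always true.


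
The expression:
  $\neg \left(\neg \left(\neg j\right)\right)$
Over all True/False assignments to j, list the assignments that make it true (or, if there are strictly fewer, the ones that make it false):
is true only for:
  j=False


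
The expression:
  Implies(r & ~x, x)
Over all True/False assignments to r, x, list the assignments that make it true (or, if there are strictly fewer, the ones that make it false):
is false only for:
  r=True, x=False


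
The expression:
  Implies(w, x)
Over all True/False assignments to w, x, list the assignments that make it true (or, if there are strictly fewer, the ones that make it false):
is false only for:
  w=True, x=False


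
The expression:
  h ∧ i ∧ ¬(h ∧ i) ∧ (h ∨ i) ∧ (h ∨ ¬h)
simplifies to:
False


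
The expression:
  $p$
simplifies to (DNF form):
$p$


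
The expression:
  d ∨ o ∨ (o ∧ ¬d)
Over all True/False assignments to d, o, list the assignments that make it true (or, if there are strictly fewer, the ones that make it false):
is false only for:
  d=False, o=False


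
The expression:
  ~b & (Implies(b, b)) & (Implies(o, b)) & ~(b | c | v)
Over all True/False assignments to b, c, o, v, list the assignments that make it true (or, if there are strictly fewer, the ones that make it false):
is true only for:
  b=False, c=False, o=False, v=False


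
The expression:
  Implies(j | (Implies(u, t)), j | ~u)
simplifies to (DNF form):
j | ~t | ~u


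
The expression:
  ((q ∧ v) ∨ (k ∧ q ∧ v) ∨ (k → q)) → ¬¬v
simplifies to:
v ∨ (k ∧ ¬q)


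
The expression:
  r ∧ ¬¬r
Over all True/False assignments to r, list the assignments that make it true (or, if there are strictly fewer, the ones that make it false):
is true only for:
  r=True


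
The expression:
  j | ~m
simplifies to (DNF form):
j | ~m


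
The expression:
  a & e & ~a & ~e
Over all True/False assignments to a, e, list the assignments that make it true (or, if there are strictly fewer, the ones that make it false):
is never true.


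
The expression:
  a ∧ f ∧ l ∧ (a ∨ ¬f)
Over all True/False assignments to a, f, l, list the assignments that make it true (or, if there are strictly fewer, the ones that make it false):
is true only for:
  a=True, f=True, l=True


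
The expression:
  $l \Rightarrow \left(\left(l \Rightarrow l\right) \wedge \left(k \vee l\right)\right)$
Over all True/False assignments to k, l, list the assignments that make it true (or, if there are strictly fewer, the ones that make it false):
is always true.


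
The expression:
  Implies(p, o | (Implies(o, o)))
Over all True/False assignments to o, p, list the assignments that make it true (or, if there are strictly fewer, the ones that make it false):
is always true.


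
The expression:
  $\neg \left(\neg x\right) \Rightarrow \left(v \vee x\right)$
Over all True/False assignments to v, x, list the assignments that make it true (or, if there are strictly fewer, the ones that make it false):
is always true.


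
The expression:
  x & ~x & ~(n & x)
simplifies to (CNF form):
False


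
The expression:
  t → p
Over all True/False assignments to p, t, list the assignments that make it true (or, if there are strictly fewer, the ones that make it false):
is false only for:
  p=False, t=True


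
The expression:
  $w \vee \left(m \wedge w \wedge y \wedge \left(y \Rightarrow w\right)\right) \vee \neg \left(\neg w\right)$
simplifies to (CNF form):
$w$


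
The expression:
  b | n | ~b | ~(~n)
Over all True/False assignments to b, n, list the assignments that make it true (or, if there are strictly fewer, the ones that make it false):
is always true.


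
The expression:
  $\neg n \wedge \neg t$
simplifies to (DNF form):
$\neg n \wedge \neg t$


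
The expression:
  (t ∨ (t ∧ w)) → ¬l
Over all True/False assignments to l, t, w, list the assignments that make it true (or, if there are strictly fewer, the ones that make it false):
is false only for:
  l=True, t=True, w=False;
  l=True, t=True, w=True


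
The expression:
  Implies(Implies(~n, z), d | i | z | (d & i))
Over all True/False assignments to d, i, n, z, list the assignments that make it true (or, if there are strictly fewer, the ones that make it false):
is false only for:
  d=False, i=False, n=True, z=False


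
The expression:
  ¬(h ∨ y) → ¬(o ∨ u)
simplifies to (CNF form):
(h ∨ y ∨ ¬o) ∧ (h ∨ y ∨ ¬u)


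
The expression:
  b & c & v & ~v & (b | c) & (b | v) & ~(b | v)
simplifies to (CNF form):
False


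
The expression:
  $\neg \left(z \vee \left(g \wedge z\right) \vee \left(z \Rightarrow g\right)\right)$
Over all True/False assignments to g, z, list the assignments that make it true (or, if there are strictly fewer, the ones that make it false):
is never true.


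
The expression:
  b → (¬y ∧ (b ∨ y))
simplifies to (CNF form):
¬b ∨ ¬y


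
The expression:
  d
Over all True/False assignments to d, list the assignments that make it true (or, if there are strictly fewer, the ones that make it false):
is true only for:
  d=True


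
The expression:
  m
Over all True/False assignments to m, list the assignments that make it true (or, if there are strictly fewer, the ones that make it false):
is true only for:
  m=True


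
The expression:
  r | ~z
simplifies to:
r | ~z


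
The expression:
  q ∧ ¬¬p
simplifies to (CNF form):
p ∧ q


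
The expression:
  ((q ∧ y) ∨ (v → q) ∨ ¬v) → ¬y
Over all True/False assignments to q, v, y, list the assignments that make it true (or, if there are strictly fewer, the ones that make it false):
is false only for:
  q=False, v=False, y=True;
  q=True, v=False, y=True;
  q=True, v=True, y=True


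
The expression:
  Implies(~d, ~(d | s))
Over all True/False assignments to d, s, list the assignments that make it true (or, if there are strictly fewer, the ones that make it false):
is false only for:
  d=False, s=True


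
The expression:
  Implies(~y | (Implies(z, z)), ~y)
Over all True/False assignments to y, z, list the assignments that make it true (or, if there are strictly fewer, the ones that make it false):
is true only for:
  y=False, z=False;
  y=False, z=True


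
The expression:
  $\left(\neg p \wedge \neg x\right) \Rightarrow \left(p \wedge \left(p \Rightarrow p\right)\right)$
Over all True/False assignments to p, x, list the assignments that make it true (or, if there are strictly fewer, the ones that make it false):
is false only for:
  p=False, x=False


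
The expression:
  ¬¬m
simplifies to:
m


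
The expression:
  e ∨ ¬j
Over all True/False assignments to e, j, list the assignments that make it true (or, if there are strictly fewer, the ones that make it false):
is false only for:
  e=False, j=True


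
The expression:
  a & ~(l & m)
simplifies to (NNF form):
a & (~l | ~m)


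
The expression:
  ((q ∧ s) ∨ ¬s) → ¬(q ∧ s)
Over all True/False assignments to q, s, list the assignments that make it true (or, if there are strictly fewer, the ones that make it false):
is false only for:
  q=True, s=True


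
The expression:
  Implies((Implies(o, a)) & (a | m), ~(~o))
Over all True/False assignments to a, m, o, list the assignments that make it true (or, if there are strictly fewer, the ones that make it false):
is false only for:
  a=False, m=True, o=False;
  a=True, m=False, o=False;
  a=True, m=True, o=False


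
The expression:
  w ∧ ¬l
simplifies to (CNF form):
w ∧ ¬l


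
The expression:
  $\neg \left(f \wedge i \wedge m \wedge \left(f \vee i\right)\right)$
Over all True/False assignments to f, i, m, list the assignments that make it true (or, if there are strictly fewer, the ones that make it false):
is false only for:
  f=True, i=True, m=True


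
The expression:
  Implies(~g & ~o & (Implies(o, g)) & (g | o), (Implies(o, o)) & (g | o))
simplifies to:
True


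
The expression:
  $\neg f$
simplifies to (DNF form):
$\neg f$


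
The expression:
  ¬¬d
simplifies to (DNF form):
d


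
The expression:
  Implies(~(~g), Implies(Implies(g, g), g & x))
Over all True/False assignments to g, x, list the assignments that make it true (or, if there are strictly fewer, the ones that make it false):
is false only for:
  g=True, x=False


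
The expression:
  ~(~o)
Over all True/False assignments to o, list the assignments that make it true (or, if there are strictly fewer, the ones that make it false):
is true only for:
  o=True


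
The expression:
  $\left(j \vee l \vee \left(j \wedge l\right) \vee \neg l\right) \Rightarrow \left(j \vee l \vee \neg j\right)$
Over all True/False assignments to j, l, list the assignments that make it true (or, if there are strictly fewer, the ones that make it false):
is always true.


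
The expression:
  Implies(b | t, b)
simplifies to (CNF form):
b | ~t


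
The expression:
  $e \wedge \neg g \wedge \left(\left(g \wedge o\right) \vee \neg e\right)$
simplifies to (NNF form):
$\text{False}$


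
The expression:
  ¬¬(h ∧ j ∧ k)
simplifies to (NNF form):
h ∧ j ∧ k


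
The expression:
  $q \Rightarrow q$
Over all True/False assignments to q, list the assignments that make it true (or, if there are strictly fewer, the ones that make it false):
is always true.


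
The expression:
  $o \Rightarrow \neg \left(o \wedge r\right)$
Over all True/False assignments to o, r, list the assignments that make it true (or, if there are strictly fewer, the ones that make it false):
is false only for:
  o=True, r=True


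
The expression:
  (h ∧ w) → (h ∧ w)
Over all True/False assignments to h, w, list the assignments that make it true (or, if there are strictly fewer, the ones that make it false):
is always true.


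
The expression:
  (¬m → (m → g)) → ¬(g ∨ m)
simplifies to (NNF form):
¬g ∧ ¬m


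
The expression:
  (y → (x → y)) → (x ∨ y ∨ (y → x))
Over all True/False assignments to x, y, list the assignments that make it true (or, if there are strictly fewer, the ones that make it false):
is always true.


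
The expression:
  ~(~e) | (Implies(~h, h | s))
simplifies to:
e | h | s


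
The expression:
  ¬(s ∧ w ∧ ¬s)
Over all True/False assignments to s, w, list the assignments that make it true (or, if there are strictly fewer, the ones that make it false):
is always true.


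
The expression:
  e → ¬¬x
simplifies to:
x ∨ ¬e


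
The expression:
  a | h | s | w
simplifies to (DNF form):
a | h | s | w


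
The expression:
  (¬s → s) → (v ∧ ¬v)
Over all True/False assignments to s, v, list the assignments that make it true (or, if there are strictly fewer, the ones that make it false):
is true only for:
  s=False, v=False;
  s=False, v=True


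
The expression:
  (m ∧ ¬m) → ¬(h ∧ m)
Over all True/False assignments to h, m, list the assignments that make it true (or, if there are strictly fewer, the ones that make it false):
is always true.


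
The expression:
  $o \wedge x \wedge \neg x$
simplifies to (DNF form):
$\text{False}$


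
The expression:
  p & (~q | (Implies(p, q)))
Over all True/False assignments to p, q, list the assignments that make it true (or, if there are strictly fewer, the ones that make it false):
is true only for:
  p=True, q=False;
  p=True, q=True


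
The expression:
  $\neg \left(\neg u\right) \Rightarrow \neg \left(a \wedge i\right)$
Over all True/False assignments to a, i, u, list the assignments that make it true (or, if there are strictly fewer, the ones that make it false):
is false only for:
  a=True, i=True, u=True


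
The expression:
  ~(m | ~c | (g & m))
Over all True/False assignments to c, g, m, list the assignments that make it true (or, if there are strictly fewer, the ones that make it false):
is true only for:
  c=True, g=False, m=False;
  c=True, g=True, m=False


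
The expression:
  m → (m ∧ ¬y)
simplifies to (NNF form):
¬m ∨ ¬y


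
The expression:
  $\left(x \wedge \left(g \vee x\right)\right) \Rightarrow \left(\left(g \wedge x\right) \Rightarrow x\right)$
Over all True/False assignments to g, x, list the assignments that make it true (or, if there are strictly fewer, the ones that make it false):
is always true.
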